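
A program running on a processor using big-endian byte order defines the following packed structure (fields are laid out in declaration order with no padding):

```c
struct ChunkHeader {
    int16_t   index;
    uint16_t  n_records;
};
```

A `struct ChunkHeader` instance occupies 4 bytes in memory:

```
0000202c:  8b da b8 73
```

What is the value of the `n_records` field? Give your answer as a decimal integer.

`n_records` follows `index` (2 bytes), so it starts at byte offset 2 and occupies 2 bytes.
Bytes at offsets 2..3: B8 73.
Big-endian stores the most-significant byte at the lowest address.
The bytes are already most-significant first: 0xB873.
0xB873 = 47219.

47219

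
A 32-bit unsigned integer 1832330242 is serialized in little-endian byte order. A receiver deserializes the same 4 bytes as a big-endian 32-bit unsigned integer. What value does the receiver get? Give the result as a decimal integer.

35927917

1832330242 in 32-bit hexadecimal is 0x6D372402.
Stored little-endian, the bytes at ascending addresses are 02 24 37 6D.
Read back as big-endian, the last byte is least significant, giving 0x0224376D.
0x0224376D = 35927917.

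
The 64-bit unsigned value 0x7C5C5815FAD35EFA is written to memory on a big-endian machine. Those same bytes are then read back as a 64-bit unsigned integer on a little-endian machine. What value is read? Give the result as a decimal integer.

Stored big-endian, the bytes at ascending addresses are 7C 5C 58 15 FA D3 5E FA.
Read back as little-endian, the first byte is least significant, giving 0xFA5ED3FA15585C7C.
0xFA5ED3FA15585C7C = 18041090228346182780.

18041090228346182780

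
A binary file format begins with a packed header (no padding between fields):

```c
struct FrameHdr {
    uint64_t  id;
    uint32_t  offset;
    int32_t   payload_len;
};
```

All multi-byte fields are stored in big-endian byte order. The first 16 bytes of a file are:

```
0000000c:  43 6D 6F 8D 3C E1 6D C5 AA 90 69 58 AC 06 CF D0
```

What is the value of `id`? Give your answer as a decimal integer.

4858662225405111749

`id` is the first field, at byte offset 0, occupying 8 bytes.
Bytes at offsets 0..7: 43 6D 6F 8D 3C E1 6D C5.
In big-endian order the high byte comes first in memory.
The bytes are already most-significant first: 0x436D6F8D3CE16DC5.
0x436D6F8D3CE16DC5 = 4858662225405111749.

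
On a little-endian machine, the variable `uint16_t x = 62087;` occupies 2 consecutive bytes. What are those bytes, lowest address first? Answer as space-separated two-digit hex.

87 F2

62087 in hexadecimal, padded to 16 bits, is 0xF287.
Split into bytes (most-significant first): F2 87.
Little-endian: lowest address holds the least-significant byte.
So at ascending addresses the bytes are 87 F2.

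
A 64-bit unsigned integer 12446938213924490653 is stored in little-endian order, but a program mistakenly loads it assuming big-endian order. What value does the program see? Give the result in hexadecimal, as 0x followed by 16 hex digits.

12446938213924490653 in 64-bit hexadecimal is 0xACBC685BDE344D9D.
Stored little-endian, the bytes at ascending addresses are 9D 4D 34 DE 5B 68 BC AC.
Read back as big-endian, the last byte is least significant, giving 0x9D4D34DE5B68BCAC.

0x9D4D34DE5B68BCAC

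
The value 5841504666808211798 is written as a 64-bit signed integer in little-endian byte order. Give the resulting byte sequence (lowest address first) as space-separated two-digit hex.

56 D9 E3 7A 8B 31 11 51

5841504666808211798 in hexadecimal, padded to 64 bits, is 0x5111318B7AE3D956.
Split into bytes (most-significant first): 51 11 31 8B 7A E3 D9 56.
Little-endian stores the least-significant byte at the lowest address.
So at ascending addresses the bytes are 56 D9 E3 7A 8B 31 11 51.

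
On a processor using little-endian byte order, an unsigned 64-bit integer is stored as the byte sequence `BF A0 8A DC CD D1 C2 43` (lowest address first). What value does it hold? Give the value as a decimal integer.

4882695628121612479

In little-endian order the low byte comes first in memory.
Reassemble most-significant byte first: 43 C2 D1 CD DC 8A A0 BF → 0x43C2D1CDDC8AA0BF.
0x43C2D1CDDC8AA0BF = 4882695628121612479.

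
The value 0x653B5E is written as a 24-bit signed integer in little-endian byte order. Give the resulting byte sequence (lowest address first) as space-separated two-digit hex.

Split into bytes (most-significant first): 65 3B 5E.
In little-endian order the low byte comes first in memory.
So at ascending addresses the bytes are 5E 3B 65.

5E 3B 65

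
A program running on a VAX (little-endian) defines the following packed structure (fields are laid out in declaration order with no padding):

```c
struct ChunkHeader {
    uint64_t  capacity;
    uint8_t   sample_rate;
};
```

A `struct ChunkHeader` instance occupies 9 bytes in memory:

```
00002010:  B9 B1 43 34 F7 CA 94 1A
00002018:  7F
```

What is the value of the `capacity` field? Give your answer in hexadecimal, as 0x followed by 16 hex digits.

`capacity` is the first field, at byte offset 0, occupying 8 bytes.
Bytes at offsets 0..7: B9 B1 43 34 F7 CA 94 1A.
Little-endian: lowest address holds the least-significant byte.
Reassemble most-significant byte first: 1A 94 CA F7 34 43 B1 B9 → 0x1A94CAF73443B1B9.

0x1A94CAF73443B1B9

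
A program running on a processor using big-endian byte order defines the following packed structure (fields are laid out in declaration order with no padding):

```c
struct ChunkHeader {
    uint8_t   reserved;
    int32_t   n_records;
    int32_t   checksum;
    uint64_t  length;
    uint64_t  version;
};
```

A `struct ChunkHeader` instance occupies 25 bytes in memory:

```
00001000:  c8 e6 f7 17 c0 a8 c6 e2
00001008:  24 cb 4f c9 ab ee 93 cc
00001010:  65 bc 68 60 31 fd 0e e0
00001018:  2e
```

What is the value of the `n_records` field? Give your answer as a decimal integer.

`n_records` follows `reserved` (1 byte), so it starts at byte offset 1 and occupies 4 bytes.
Bytes at offsets 1..4: E6 F7 17 C0.
Big-endian stores the most-significant byte at the lowest address.
The bytes are already most-significant first: 0xE6F717C0.
Top bit is set, so as a signed 32-bit value this is 0xE6F717C0 − 2^32 = -420014144.

-420014144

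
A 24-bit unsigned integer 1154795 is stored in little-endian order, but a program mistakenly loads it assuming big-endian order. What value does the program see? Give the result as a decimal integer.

1154795 in 24-bit hexadecimal is 0x119EEB.
Stored little-endian, the bytes at ascending addresses are EB 9E 11.
Read back as big-endian, the last byte is least significant, giving 0xEB9E11.
0xEB9E11 = 15441425.

15441425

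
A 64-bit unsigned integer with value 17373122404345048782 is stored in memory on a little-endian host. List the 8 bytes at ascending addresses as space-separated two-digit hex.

CE EE 5D AE C7 BA 19 F1

17373122404345048782 in hexadecimal, padded to 64 bits, is 0xF119BAC7AE5DEECE.
Split into bytes (most-significant first): F1 19 BA C7 AE 5D EE CE.
Little-endian stores the least-significant byte at the lowest address.
So at ascending addresses the bytes are CE EE 5D AE C7 BA 19 F1.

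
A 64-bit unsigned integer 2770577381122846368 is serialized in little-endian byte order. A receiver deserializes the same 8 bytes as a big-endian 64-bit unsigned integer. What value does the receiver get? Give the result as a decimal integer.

2770577381122846368 in 64-bit hexadecimal is 0x26731172F08F2EA0.
Stored little-endian, the bytes at ascending addresses are A0 2E 8F F0 72 11 73 26.
Read back as big-endian, the last byte is least significant, giving 0xA02E8FF072117326.
0xA02E8FF072117326 = 11542321157865829158.

11542321157865829158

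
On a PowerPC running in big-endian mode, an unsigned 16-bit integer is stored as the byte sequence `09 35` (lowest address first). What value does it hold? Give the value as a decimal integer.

2357

Big-endian stores the most-significant byte at the lowest address.
The bytes are already most-significant first: 0x0935.
0x0935 = 2357.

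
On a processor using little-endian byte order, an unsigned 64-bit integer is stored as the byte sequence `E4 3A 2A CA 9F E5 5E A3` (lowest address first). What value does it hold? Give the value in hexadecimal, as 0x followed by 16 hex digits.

Little-endian: lowest address holds the least-significant byte.
Reassemble most-significant byte first: A3 5E E5 9F CA 2A 3A E4 → 0xA35EE59FCA2A3AE4.

0xA35EE59FCA2A3AE4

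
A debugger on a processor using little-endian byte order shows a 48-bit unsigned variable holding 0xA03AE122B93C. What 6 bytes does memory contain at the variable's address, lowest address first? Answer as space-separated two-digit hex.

Split into bytes (most-significant first): A0 3A E1 22 B9 3C.
In little-endian order the low byte comes first in memory.
So at ascending addresses the bytes are 3C B9 22 E1 3A A0.

3C B9 22 E1 3A A0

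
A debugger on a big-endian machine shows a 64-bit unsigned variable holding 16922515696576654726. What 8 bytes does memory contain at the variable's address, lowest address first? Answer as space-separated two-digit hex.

EA D8 DA 5D E0 6C 6D 86

16922515696576654726 in hexadecimal, padded to 64 bits, is 0xEAD8DA5DE06C6D86.
Split into bytes (most-significant first): EA D8 DA 5D E0 6C 6D 86.
In big-endian order the high byte comes first in memory.
So the memory order matches the most-significant-first order: EA D8 DA 5D E0 6C 6D 86.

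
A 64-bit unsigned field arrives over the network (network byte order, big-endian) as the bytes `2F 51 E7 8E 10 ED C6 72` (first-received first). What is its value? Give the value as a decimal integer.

3409760990251566706

Big-endian: lowest address holds the most-significant byte.
The bytes are already most-significant first: 0x2F51E78E10EDC672.
0x2F51E78E10EDC672 = 3409760990251566706.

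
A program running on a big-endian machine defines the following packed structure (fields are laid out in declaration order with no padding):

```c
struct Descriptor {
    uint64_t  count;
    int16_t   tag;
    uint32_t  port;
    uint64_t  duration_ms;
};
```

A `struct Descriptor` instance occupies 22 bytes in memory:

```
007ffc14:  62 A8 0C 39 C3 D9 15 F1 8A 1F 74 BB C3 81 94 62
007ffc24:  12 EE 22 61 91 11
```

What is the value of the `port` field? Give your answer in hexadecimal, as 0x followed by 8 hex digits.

0x74BBC381

`port` follows `count` (8 B), `tag` (2 B), so it starts at offset 8 + 2 = 10 and occupies 4 bytes.
Bytes at offsets 10..13: 74 BB C3 81.
Big-endian stores the most-significant byte at the lowest address.
The bytes are already most-significant first: 0x74BBC381.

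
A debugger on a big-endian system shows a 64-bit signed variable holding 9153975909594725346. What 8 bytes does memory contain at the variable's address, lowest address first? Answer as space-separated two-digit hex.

7F 09 74 97 05 E0 7B E2

9153975909594725346 in hexadecimal, padded to 64 bits, is 0x7F09749705E07BE2.
Split into bytes (most-significant first): 7F 09 74 97 05 E0 7B E2.
Big-endian stores the most-significant byte at the lowest address.
So the memory order matches the most-significant-first order: 7F 09 74 97 05 E0 7B E2.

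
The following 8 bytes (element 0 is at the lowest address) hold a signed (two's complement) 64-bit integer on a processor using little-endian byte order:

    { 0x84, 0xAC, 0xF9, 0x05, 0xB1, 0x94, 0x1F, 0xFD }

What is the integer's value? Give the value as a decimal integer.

-207283569805382524

Little-endian stores the least-significant byte at the lowest address.
Reassemble most-significant byte first: FD 1F 94 B1 05 F9 AC 84 → 0xFD1F94B105F9AC84.
Top bit is set, so as a signed 64-bit value this is 0xFD1F94B105F9AC84 − 2^64 = -207283569805382524.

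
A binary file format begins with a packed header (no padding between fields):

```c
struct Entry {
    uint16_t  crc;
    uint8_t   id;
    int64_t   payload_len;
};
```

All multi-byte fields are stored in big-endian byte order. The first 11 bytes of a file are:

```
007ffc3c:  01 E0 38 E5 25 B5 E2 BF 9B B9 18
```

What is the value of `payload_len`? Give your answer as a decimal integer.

`payload_len` follows `crc` (2 B), `id` (1 B), so it starts at offset 2 + 1 = 3 and occupies 8 bytes.
Bytes at offsets 3..10: E5 25 B5 E2 BF 9B B9 18.
Big-endian: lowest address holds the most-significant byte.
The bytes are already most-significant first: 0xE525B5E2BF9BB918.
Top bit is set, so as a signed 64-bit value this is 0xE525B5E2BF9BB918 − 2^64 = -1934940479403869928.

-1934940479403869928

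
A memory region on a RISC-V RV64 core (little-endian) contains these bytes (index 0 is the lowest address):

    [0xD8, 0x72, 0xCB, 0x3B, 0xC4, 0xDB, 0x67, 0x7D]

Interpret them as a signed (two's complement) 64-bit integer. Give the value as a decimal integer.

Little-endian stores the least-significant byte at the lowest address.
Reassemble most-significant byte first: 7D 67 DB C4 3B CB 72 D8 → 0x7D67DBC43BCB72D8.
0x7D67DBC43BCB72D8 = 9036432813205451480.

9036432813205451480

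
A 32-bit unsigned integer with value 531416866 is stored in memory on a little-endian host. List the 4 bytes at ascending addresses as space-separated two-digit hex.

531416866 in hexadecimal, padded to 32 bits, is 0x1FACC722.
Split into bytes (most-significant first): 1F AC C7 22.
Little-endian: lowest address holds the least-significant byte.
So at ascending addresses the bytes are 22 C7 AC 1F.

22 C7 AC 1F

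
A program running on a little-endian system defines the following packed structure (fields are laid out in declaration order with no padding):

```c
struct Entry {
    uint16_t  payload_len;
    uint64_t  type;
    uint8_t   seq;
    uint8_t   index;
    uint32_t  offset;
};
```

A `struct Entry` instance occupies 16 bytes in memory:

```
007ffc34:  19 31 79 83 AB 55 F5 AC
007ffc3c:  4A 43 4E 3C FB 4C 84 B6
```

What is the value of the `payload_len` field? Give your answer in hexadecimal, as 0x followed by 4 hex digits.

`payload_len` is the first field, at byte offset 0, occupying 2 bytes.
Bytes at offsets 0..1: 19 31.
Little-endian stores the least-significant byte at the lowest address.
Reassemble most-significant byte first: 31 19 → 0x3119.

0x3119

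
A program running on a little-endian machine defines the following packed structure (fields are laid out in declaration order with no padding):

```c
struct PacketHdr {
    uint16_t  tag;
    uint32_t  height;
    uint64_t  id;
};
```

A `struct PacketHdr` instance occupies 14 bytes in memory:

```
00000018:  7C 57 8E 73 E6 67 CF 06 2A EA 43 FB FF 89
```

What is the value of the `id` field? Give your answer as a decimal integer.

9943942771367347919

`id` follows `tag` (2 B), `height` (4 B), so it starts at offset 2 + 4 = 6 and occupies 8 bytes.
Bytes at offsets 6..13: CF 06 2A EA 43 FB FF 89.
Little-endian: lowest address holds the least-significant byte.
Reassemble most-significant byte first: 89 FF FB 43 EA 2A 06 CF → 0x89FFFB43EA2A06CF.
0x89FFFB43EA2A06CF = 9943942771367347919.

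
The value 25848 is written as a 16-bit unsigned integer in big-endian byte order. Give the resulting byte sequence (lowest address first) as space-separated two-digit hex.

64 F8

25848 in hexadecimal, padded to 16 bits, is 0x64F8.
Split into bytes (most-significant first): 64 F8.
Big-endian stores the most-significant byte at the lowest address.
So the memory order matches the most-significant-first order: 64 F8.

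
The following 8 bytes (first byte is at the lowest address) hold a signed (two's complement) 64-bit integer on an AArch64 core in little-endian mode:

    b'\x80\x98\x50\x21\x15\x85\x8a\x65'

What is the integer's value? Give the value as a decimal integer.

7316806870416529536

Little-endian stores the least-significant byte at the lowest address.
Reassemble most-significant byte first: 65 8A 85 15 21 50 98 80 → 0x658A851521509880.
0x658A851521509880 = 7316806870416529536.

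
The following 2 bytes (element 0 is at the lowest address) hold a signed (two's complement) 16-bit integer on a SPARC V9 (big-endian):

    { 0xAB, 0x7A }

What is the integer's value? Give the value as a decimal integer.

-21638

In big-endian order the high byte comes first in memory.
The bytes are already most-significant first: 0xAB7A.
Top bit is set, so as a signed 16-bit value this is 0xAB7A − 2^16 = -21638.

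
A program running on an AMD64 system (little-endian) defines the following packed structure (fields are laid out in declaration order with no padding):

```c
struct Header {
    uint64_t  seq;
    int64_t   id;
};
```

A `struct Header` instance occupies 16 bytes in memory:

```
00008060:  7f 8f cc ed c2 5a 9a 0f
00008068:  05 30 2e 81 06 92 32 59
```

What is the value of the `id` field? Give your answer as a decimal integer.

`id` follows `seq` (8 bytes), so it starts at byte offset 8 and occupies 8 bytes.
Bytes at offsets 8..15: 05 30 2E 81 06 92 32 59.
In little-endian order the low byte comes first in memory.
Reassemble most-significant byte first: 59 32 92 06 81 2E 30 05 → 0x59329206812E3005.
0x59329206812E3005 = 6427360174845865989.

6427360174845865989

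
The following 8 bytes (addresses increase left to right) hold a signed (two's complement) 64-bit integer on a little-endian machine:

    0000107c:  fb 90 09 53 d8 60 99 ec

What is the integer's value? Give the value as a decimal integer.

-1397979727099490053

Little-endian stores the least-significant byte at the lowest address.
Reassemble most-significant byte first: EC 99 60 D8 53 09 90 FB → 0xEC9960D8530990FB.
Top bit is set, so as a signed 64-bit value this is 0xEC9960D8530990FB − 2^64 = -1397979727099490053.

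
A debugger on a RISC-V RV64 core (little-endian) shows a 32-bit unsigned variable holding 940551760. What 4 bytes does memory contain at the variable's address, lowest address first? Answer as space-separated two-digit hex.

50 AE 0F 38

940551760 in hexadecimal, padded to 32 bits, is 0x380FAE50.
Split into bytes (most-significant first): 38 0F AE 50.
Little-endian stores the least-significant byte at the lowest address.
So at ascending addresses the bytes are 50 AE 0F 38.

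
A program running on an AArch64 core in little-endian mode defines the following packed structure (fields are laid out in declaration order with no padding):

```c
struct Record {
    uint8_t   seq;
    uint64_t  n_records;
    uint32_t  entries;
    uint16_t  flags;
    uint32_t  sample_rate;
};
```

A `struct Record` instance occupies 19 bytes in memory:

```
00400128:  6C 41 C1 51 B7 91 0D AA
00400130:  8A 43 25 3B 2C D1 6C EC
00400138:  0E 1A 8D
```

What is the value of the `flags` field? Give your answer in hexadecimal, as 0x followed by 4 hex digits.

`flags` follows `seq` (1 B), `n_records` (8 B), `entries` (4 B), so it starts at offset 1 + 8 + 4 = 13 and occupies 2 bytes.
Bytes at offsets 13..14: D1 6C.
Little-endian stores the least-significant byte at the lowest address.
Reassemble most-significant byte first: 6C D1 → 0x6CD1.

0x6CD1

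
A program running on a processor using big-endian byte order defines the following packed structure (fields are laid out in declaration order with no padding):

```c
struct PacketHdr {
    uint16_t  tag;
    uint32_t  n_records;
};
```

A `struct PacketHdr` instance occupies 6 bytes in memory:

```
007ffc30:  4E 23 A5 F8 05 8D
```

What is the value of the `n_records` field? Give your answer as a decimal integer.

`n_records` follows `tag` (2 bytes), so it starts at byte offset 2 and occupies 4 bytes.
Bytes at offsets 2..5: A5 F8 05 8D.
Big-endian stores the most-significant byte at the lowest address.
The bytes are already most-significant first: 0xA5F8058D.
0xA5F8058D = 2784494989.

2784494989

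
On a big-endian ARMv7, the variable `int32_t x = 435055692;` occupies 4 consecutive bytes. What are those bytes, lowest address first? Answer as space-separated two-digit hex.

19 EE 6C 4C

435055692 in hexadecimal, padded to 32 bits, is 0x19EE6C4C.
Split into bytes (most-significant first): 19 EE 6C 4C.
In big-endian order the high byte comes first in memory.
So the memory order matches the most-significant-first order: 19 EE 6C 4C.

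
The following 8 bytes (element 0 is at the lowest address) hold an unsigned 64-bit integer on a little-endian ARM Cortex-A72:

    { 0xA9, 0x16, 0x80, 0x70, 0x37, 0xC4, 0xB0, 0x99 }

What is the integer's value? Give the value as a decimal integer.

11074567226093737641

Little-endian stores the least-significant byte at the lowest address.
Reassemble most-significant byte first: 99 B0 C4 37 70 80 16 A9 → 0x99B0C437708016A9.
0x99B0C437708016A9 = 11074567226093737641.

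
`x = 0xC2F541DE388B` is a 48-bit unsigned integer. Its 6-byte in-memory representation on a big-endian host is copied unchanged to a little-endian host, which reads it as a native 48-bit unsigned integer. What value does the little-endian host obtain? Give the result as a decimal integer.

Stored big-endian, the bytes at ascending addresses are C2 F5 41 DE 38 8B.
Read back as little-endian, the first byte is least significant, giving 0x8B38DE41F5C2.
0x8B38DE41F5C2 = 153076363294146.

153076363294146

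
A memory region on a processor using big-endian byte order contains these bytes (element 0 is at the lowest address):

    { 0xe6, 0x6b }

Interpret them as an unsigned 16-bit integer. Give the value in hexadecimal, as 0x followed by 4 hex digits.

0xE66B

Big-endian: lowest address holds the most-significant byte.
The bytes are already most-significant first: 0xE66B.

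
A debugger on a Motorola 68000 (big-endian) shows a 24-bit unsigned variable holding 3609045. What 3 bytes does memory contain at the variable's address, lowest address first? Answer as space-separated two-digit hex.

37 11 D5

3609045 in hexadecimal, padded to 24 bits, is 0x3711D5.
Split into bytes (most-significant first): 37 11 D5.
Big-endian: lowest address holds the most-significant byte.
So the memory order matches the most-significant-first order: 37 11 D5.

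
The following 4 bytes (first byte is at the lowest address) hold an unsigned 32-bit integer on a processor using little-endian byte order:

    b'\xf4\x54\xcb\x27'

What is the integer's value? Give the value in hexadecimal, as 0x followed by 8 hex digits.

Little-endian stores the least-significant byte at the lowest address.
Reassemble most-significant byte first: 27 CB 54 F4 → 0x27CB54F4.

0x27CB54F4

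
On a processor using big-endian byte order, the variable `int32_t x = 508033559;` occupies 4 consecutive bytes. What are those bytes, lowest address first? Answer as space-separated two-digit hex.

1E 47 FA 17

508033559 in hexadecimal, padded to 32 bits, is 0x1E47FA17.
Split into bytes (most-significant first): 1E 47 FA 17.
Big-endian: lowest address holds the most-significant byte.
So the memory order matches the most-significant-first order: 1E 47 FA 17.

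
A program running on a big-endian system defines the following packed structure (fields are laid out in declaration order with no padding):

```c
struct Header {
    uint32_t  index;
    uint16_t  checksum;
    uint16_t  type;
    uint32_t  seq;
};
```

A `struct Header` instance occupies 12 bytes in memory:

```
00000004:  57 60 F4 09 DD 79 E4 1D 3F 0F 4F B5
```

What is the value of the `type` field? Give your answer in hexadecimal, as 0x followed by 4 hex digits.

`type` follows `index` (4 B), `checksum` (2 B), so it starts at offset 4 + 2 = 6 and occupies 2 bytes.
Bytes at offsets 6..7: E4 1D.
Big-endian: lowest address holds the most-significant byte.
The bytes are already most-significant first: 0xE41D.

0xE41D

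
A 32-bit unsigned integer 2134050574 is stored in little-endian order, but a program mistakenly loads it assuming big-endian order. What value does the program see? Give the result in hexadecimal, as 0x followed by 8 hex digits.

0x0E07337F

2134050574 in 32-bit hexadecimal is 0x7F33070E.
Stored little-endian, the bytes at ascending addresses are 0E 07 33 7F.
Read back as big-endian, the last byte is least significant, giving 0x0E07337F.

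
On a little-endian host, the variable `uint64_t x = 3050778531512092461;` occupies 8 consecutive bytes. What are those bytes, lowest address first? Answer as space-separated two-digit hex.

3050778531512092461 in hexadecimal, padded to 64 bits, is 0x2A568AE9232A872D.
Split into bytes (most-significant first): 2A 56 8A E9 23 2A 87 2D.
Little-endian stores the least-significant byte at the lowest address.
So at ascending addresses the bytes are 2D 87 2A 23 E9 8A 56 2A.

2D 87 2A 23 E9 8A 56 2A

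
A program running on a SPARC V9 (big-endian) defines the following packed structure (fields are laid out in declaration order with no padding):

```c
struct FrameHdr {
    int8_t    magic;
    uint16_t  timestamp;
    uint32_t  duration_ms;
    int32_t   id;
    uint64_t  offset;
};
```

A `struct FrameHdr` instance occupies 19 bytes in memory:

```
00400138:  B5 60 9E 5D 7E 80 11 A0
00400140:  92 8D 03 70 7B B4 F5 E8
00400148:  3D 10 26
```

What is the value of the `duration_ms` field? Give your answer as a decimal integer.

`duration_ms` follows `magic` (1 B), `timestamp` (2 B), so it starts at offset 1 + 2 = 3 and occupies 4 bytes.
Bytes at offsets 3..6: 5D 7E 80 11.
Big-endian: lowest address holds the most-significant byte.
The bytes are already most-significant first: 0x5D7E8011.
0x5D7E8011 = 1568571409.

1568571409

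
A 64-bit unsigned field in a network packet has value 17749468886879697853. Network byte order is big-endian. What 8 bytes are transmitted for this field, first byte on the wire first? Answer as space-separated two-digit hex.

F6 52 C7 E9 72 4F FB BD

17749468886879697853 in hexadecimal, padded to 64 bits, is 0xF652C7E9724FFBBD.
Split into bytes (most-significant first): F6 52 C7 E9 72 4F FB BD.
Big-endian: lowest address holds the most-significant byte.
So the memory order matches the most-significant-first order: F6 52 C7 E9 72 4F FB BD.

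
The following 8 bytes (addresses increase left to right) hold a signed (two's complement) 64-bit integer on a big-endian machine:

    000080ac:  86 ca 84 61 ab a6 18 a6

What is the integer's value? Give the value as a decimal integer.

Big-endian: lowest address holds the most-significant byte.
The bytes are already most-significant first: 0x86CA8461ABA618A6.
Top bit is set, so as a signed 64-bit value this is 0x86CA8461ABA618A6 − 2^64 = -8734022972305172314.

-8734022972305172314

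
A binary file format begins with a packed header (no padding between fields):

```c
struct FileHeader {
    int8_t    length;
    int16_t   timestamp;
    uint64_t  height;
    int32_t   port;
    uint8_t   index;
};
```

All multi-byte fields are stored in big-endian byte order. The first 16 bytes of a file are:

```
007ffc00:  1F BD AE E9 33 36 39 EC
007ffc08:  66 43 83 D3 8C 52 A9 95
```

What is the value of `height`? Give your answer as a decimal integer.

16803834257056613251

`height` follows `length` (1 B), `timestamp` (2 B), so it starts at offset 1 + 2 = 3 and occupies 8 bytes.
Bytes at offsets 3..10: E9 33 36 39 EC 66 43 83.
In big-endian order the high byte comes first in memory.
The bytes are already most-significant first: 0xE9333639EC664383.
0xE9333639EC664383 = 16803834257056613251.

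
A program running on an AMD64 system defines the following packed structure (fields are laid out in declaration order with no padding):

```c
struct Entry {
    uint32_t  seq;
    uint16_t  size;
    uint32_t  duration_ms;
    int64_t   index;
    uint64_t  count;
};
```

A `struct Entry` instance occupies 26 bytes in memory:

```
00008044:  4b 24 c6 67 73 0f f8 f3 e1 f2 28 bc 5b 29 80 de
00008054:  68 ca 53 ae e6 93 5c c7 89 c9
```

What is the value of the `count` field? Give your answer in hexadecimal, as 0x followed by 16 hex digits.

`count` follows `seq` (4 B), `size` (2 B), `duration_ms` (4 B), `index` (8 B), so it starts at offset 4 + 2 + 4 + 8 = 18 and occupies 8 bytes.
Bytes at offsets 18..25: 53 AE E6 93 5C C7 89 C9.
Little-endian stores the least-significant byte at the lowest address.
Reassemble most-significant byte first: C9 89 C7 5C 93 E6 AE 53 → 0xC989C75C93E6AE53.

0xC989C75C93E6AE53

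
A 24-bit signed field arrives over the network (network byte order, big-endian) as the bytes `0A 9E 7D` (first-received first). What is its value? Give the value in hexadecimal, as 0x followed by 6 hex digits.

0x0A9E7D

In big-endian order the high byte comes first in memory.
The bytes are already most-significant first: 0x0A9E7D.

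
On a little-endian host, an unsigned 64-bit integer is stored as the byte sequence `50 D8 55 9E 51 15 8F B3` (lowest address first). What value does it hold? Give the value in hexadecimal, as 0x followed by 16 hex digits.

0xB38F15519E55D850

Little-endian stores the least-significant byte at the lowest address.
Reassemble most-significant byte first: B3 8F 15 51 9E 55 D8 50 → 0xB38F15519E55D850.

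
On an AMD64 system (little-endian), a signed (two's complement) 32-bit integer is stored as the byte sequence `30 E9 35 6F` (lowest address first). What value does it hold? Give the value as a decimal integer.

1865804080

In little-endian order the low byte comes first in memory.
Reassemble most-significant byte first: 6F 35 E9 30 → 0x6F35E930.
0x6F35E930 = 1865804080.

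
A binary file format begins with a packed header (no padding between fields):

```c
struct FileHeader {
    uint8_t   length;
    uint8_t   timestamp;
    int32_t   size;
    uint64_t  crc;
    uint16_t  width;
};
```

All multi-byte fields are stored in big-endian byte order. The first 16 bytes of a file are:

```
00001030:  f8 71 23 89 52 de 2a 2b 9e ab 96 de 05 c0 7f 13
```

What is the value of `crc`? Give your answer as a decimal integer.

`crc` follows `length` (1 B), `timestamp` (1 B), `size` (4 B), so it starts at offset 1 + 1 + 4 = 6 and occupies 8 bytes.
Bytes at offsets 6..13: 2A 2B 9E AB 96 DE 05 C0.
Big-endian: lowest address holds the most-significant byte.
The bytes are already most-significant first: 0x2A2B9EAB96DE05C0.
0x2A2B9EAB96DE05C0 = 3038696833399260608.

3038696833399260608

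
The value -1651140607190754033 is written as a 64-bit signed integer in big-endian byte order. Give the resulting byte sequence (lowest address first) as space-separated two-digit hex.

Two's complement of -1651140607190754033 in 64 bits: 1651140607190754033 = 0x16EA07A255D3E2F1; invert → 0xE915F85DAA2C1D0E; add 1 → 0xE915F85DAA2C1D0F.
Split into bytes (most-significant first): E9 15 F8 5D AA 2C 1D 0F.
Big-endian stores the most-significant byte at the lowest address.
So the memory order matches the most-significant-first order: E9 15 F8 5D AA 2C 1D 0F.

E9 15 F8 5D AA 2C 1D 0F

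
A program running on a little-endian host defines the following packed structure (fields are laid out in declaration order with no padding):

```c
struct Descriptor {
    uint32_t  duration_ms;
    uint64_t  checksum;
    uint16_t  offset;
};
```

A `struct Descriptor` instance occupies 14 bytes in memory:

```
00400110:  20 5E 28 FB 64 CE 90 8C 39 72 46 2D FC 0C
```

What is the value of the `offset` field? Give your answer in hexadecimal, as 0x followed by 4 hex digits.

`offset` follows `duration_ms` (4 B), `checksum` (8 B), so it starts at offset 4 + 8 = 12 and occupies 2 bytes.
Bytes at offsets 12..13: FC 0C.
In little-endian order the low byte comes first in memory.
Reassemble most-significant byte first: 0C FC → 0x0CFC.

0x0CFC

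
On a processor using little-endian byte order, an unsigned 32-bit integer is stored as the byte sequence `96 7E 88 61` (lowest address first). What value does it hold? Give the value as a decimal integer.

1636335254

In little-endian order the low byte comes first in memory.
Reassemble most-significant byte first: 61 88 7E 96 → 0x61887E96.
0x61887E96 = 1636335254.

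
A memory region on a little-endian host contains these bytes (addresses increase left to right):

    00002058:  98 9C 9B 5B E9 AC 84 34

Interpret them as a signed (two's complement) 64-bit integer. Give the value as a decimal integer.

3784339705162341528

Little-endian stores the least-significant byte at the lowest address.
Reassemble most-significant byte first: 34 84 AC E9 5B 9B 9C 98 → 0x3484ACE95B9B9C98.
0x3484ACE95B9B9C98 = 3784339705162341528.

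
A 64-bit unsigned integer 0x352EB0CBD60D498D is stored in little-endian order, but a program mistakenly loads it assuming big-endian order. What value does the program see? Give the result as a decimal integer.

Stored little-endian, the bytes at ascending addresses are 8D 49 0D D6 CB B0 2E 35.
Read back as big-endian, the last byte is least significant, giving 0x8D490DD6CBB02E35.
0x8D490DD6CBB02E35 = 10180683648839200309.

10180683648839200309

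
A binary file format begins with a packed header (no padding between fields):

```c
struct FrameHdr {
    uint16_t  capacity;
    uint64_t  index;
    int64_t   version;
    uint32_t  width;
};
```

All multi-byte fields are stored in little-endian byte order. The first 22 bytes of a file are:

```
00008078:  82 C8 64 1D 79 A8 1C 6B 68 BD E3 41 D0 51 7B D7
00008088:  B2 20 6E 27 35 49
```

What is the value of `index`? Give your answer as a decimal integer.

`index` follows `capacity` (2 bytes), so it starts at byte offset 2 and occupies 8 bytes.
Bytes at offsets 2..9: 64 1D 79 A8 1C 6B 68 BD.
Little-endian stores the least-significant byte at the lowest address.
Reassemble most-significant byte first: BD 68 6B 1C A8 79 1D 64 → 0xBD686B1CA8791D64.
0xBD686B1CA8791D64 = 13648276441576054116.

13648276441576054116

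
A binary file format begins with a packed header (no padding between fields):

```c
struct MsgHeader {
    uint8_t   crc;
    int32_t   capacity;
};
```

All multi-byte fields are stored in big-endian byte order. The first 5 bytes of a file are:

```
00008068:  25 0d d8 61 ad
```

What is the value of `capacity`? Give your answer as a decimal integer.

`capacity` follows `crc` (1 byte), so it starts at byte offset 1 and occupies 4 bytes.
Bytes at offsets 1..4: 0D D8 61 AD.
Big-endian stores the most-significant byte at the lowest address.
The bytes are already most-significant first: 0x0DD861AD.
0x0DD861AD = 232284589.

232284589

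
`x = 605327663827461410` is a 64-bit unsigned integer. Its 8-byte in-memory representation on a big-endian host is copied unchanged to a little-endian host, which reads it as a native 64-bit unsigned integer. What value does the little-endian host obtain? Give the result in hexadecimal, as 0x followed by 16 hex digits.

0x222527974D8E6608

605327663827461410 in 64-bit hexadecimal is 0x08668E4D97272522.
Stored big-endian, the bytes at ascending addresses are 08 66 8E 4D 97 27 25 22.
Read back as little-endian, the first byte is least significant, giving 0x222527974D8E6608.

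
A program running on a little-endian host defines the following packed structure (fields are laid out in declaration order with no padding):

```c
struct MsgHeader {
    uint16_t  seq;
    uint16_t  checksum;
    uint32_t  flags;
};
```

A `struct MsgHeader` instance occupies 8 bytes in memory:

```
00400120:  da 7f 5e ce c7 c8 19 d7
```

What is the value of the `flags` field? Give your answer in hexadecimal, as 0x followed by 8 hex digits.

`flags` follows `seq` (2 B), `checksum` (2 B), so it starts at offset 2 + 2 = 4 and occupies 4 bytes.
Bytes at offsets 4..7: C7 C8 19 D7.
In little-endian order the low byte comes first in memory.
Reassemble most-significant byte first: D7 19 C8 C7 → 0xD719C8C7.

0xD719C8C7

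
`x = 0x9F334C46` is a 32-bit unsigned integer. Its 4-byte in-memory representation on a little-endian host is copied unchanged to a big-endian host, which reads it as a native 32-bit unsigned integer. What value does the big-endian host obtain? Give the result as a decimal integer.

Stored little-endian, the bytes at ascending addresses are 46 4C 33 9F.
Read back as big-endian, the last byte is least significant, giving 0x464C339F.
0x464C339F = 1179399071.

1179399071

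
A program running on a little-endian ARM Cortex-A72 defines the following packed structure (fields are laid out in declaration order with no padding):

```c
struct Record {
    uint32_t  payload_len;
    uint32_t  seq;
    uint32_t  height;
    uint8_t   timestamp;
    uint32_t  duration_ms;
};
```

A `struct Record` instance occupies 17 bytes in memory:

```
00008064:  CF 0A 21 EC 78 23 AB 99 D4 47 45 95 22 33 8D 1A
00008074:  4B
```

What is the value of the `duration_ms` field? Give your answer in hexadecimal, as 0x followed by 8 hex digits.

`duration_ms` follows `payload_len` (4 B), `seq` (4 B), `height` (4 B), `timestamp` (1 B), so it starts at offset 4 + 4 + 4 + 1 = 13 and occupies 4 bytes.
Bytes at offsets 13..16: 33 8D 1A 4B.
Little-endian: lowest address holds the least-significant byte.
Reassemble most-significant byte first: 4B 1A 8D 33 → 0x4B1A8D33.

0x4B1A8D33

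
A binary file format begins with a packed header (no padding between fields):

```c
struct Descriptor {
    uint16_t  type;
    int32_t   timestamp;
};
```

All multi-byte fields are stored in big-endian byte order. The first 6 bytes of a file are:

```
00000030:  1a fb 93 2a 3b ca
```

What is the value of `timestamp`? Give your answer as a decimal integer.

-1825948726

`timestamp` follows `type` (2 bytes), so it starts at byte offset 2 and occupies 4 bytes.
Bytes at offsets 2..5: 93 2A 3B CA.
In big-endian order the high byte comes first in memory.
The bytes are already most-significant first: 0x932A3BCA.
Top bit is set, so as a signed 32-bit value this is 0x932A3BCA − 2^32 = -1825948726.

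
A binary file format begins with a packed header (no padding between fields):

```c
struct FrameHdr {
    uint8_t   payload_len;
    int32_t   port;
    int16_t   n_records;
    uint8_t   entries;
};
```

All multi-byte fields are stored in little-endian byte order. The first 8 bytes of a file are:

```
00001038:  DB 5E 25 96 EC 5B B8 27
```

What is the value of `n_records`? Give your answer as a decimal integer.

`n_records` follows `payload_len` (1 B), `port` (4 B), so it starts at offset 1 + 4 = 5 and occupies 2 bytes.
Bytes at offsets 5..6: 5B B8.
In little-endian order the low byte comes first in memory.
Reassemble most-significant byte first: B8 5B → 0xB85B.
Top bit is set, so as a signed 16-bit value this is 0xB85B − 2^16 = -18341.

-18341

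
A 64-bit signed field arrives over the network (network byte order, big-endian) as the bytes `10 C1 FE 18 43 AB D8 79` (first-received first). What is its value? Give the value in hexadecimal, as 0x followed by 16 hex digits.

Big-endian stores the most-significant byte at the lowest address.
The bytes are already most-significant first: 0x10C1FE1843ABD879.

0x10C1FE1843ABD879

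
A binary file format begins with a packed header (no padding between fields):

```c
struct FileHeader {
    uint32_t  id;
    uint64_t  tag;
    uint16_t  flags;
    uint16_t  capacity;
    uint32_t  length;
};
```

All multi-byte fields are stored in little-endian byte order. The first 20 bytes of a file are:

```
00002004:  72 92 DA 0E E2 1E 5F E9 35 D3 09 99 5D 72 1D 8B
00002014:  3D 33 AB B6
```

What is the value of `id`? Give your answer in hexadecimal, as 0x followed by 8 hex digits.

`id` is the first field, at byte offset 0, occupying 4 bytes.
Bytes at offsets 0..3: 72 92 DA 0E.
Little-endian stores the least-significant byte at the lowest address.
Reassemble most-significant byte first: 0E DA 92 72 → 0x0EDA9272.

0x0EDA9272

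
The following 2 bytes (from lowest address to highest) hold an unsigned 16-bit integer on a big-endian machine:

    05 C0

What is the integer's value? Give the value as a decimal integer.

In big-endian order the high byte comes first in memory.
The bytes are already most-significant first: 0x05C0.
0x05C0 = 1472.

1472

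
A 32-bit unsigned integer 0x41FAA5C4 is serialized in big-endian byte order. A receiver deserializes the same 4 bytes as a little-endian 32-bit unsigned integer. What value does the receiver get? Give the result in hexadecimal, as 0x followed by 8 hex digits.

0xC4A5FA41

Stored big-endian, the bytes at ascending addresses are 41 FA A5 C4.
Read back as little-endian, the first byte is least significant, giving 0xC4A5FA41.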